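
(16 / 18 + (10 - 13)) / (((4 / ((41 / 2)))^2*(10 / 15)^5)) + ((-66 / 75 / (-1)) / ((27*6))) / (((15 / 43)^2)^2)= -88327638016697 / 209952000000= -420.70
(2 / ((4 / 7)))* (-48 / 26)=-6.46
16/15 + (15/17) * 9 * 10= 20522/255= 80.48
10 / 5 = 2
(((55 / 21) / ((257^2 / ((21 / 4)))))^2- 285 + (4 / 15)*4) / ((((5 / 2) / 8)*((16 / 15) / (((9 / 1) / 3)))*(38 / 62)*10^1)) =-1455088685016543 / 3489976320800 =-416.93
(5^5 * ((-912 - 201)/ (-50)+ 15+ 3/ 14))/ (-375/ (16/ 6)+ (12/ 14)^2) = -15302000/ 18279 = -837.14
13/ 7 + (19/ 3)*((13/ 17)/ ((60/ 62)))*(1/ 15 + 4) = 3567889/ 160650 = 22.21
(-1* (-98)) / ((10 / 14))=686 / 5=137.20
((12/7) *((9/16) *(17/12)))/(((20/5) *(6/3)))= 153/896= 0.17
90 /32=45 /16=2.81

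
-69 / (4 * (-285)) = 23 / 380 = 0.06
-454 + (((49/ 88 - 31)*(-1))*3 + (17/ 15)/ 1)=-477229/ 1320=-361.54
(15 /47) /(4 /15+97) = 225 /68573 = 0.00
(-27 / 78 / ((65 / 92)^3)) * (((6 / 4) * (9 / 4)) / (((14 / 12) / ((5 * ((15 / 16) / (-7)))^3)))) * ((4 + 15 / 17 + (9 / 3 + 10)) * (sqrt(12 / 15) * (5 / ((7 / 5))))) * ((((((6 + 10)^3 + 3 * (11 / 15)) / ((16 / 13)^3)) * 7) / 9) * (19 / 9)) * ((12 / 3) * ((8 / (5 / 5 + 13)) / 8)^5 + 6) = 1054733.10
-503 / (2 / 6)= -1509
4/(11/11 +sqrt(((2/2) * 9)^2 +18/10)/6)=-40/13 +4 * sqrt(230)/13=1.59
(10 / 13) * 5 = 50 / 13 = 3.85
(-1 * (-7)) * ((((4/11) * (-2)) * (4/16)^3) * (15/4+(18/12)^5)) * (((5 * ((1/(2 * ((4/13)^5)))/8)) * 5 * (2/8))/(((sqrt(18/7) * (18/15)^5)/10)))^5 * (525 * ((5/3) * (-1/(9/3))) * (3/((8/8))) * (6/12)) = 211874572531368693224223836786931087772245518863201141357421875 * sqrt(14)/356349292791741742408827428652584396551008288768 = 2224676954374858.92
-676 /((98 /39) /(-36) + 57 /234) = -237276 /61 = -3889.77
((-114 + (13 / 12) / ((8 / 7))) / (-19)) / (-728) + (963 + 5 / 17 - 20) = 21293570891 / 22573824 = 943.29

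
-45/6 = -15/2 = -7.50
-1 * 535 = -535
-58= -58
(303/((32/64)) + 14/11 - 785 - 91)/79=-2956/869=-3.40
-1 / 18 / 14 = -1 / 252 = -0.00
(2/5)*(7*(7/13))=98/65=1.51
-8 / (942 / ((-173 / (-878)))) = -346 / 206769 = -0.00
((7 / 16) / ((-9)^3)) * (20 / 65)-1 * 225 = -8529307 / 37908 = -225.00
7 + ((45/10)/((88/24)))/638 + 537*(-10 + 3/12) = -18347677/3509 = -5228.75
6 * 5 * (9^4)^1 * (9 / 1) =1771470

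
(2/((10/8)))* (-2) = -16/5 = -3.20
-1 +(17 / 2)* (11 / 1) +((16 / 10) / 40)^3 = 2890627 / 31250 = 92.50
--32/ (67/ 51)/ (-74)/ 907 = -0.00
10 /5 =2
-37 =-37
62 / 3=20.67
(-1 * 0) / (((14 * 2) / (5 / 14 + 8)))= 0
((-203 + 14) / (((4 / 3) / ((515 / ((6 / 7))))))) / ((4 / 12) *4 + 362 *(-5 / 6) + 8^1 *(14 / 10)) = 10220175 / 34696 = 294.56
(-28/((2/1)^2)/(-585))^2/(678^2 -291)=49/157215769425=0.00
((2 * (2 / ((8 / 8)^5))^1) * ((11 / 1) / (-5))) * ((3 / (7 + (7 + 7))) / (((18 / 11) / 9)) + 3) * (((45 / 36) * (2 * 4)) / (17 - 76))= 2332 / 413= 5.65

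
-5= -5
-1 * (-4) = 4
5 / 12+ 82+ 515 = 7169 / 12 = 597.42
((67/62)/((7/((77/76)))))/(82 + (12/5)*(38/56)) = 25795/13792024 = 0.00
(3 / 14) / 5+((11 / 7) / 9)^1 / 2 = 41 / 315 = 0.13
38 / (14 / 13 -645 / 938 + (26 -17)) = 463372 / 114493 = 4.05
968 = 968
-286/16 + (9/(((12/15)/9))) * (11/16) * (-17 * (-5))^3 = 2735925731/64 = 42748839.55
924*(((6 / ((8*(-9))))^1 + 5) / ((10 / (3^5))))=1103949 / 10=110394.90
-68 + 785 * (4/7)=2664/7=380.57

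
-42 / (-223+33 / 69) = 161 / 853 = 0.19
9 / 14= 0.64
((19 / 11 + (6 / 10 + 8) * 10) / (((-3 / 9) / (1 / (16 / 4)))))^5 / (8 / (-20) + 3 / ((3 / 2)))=-1016746871232796875 / 1319329792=-770654068.00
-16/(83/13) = -208/83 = -2.51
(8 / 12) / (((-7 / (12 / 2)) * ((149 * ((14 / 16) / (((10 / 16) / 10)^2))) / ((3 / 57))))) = -1 / 1109752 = -0.00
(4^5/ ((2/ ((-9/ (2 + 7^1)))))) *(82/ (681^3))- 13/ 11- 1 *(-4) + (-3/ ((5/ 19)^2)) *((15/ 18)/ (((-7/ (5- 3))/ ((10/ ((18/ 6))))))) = 37.20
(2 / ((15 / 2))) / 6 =2 / 45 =0.04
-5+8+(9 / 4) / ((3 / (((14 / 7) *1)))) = 4.50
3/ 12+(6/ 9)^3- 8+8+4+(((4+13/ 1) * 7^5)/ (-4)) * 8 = -61714813/ 108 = -571433.45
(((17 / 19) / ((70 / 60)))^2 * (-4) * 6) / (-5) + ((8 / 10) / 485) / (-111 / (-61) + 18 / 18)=5208489109 / 1844520475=2.82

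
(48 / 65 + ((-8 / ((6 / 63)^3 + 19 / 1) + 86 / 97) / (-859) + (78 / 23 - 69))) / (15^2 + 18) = -1421956839414391 / 5326520395810185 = -0.27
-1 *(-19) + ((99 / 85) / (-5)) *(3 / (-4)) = 32597 / 1700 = 19.17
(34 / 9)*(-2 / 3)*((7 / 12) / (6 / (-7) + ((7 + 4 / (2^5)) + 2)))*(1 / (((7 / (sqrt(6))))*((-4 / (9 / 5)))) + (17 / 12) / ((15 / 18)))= -56644 / 187515 + 238*sqrt(6) / 20835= -0.27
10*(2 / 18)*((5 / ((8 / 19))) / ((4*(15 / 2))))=95 / 216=0.44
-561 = -561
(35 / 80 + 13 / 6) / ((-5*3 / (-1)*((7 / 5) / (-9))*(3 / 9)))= -375 / 112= -3.35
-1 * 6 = -6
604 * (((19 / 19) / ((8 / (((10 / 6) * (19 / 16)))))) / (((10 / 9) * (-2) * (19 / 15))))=-6795 / 128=-53.09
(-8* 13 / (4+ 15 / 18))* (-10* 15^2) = 48413.79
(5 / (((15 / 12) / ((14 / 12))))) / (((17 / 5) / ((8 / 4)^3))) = 10.98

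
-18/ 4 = -9/ 2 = -4.50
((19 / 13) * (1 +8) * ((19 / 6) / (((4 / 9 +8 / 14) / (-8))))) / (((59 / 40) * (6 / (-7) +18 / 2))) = -41895 / 1534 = -27.31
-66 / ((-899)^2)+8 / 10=3232474 / 4041005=0.80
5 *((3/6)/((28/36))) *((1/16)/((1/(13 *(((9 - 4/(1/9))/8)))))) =-15795/1792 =-8.81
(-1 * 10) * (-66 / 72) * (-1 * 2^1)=-55 / 3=-18.33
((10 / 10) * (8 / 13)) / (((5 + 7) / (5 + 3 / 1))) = 16 / 39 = 0.41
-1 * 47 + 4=-43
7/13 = 0.54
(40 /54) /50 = 2 /135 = 0.01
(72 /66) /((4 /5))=15 /11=1.36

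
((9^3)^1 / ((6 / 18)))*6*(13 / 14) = 12184.71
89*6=534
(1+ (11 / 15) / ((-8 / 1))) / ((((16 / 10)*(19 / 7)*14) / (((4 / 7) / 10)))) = 109 / 127680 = 0.00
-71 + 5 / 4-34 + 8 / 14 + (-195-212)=-14285 / 28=-510.18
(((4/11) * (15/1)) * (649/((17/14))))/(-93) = -16520/527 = -31.35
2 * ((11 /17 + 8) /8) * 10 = 735 /34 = 21.62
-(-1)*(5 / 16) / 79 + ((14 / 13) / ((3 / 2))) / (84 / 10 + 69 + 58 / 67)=16969025 / 1292491824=0.01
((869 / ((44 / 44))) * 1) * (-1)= -869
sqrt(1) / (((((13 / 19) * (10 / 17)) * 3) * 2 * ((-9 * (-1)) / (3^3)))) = 323 / 260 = 1.24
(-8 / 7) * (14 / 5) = -16 / 5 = -3.20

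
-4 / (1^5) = -4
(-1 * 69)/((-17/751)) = 51819/17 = 3048.18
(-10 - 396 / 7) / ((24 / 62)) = -171.98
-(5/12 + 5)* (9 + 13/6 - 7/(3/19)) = 12935/72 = 179.65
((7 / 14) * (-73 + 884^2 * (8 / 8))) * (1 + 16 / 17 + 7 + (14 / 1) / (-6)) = 2581628.15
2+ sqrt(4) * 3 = 8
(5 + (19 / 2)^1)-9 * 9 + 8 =-117 / 2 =-58.50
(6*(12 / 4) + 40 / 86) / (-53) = -794 / 2279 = -0.35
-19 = -19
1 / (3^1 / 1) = 1 / 3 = 0.33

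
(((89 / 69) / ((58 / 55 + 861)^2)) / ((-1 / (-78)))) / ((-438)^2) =3499925 / 4959534693683214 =0.00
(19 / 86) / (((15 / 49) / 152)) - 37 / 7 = 471427 / 4515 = 104.41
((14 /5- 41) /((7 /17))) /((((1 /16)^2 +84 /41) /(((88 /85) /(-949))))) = 176416768 /3578085875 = 0.05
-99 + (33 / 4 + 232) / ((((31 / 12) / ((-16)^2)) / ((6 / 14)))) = 70731 / 7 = 10104.43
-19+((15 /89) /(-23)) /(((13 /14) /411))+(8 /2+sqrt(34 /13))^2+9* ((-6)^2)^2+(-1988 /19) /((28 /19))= 8* sqrt(442) /13+308404778 /26611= 11602.31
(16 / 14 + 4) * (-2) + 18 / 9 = -58 / 7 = -8.29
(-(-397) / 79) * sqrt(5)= 397 * sqrt(5) / 79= 11.24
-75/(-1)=75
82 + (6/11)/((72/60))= 907/11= 82.45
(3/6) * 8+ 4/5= 24/5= 4.80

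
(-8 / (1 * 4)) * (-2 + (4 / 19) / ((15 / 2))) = 1124 / 285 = 3.94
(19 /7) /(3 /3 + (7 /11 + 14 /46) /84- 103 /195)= 1874730 /333599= 5.62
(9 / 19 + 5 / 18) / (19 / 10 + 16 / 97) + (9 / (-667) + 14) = 3278441992 / 228456171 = 14.35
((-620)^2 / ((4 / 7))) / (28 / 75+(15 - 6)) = 50452500 / 703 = 71767.43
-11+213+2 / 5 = 1012 / 5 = 202.40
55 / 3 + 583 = 1804 / 3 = 601.33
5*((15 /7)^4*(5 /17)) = 1265625 /40817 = 31.01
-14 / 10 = -7 / 5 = -1.40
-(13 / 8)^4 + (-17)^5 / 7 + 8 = -5815704823 / 28672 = -202835.69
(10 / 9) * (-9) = -10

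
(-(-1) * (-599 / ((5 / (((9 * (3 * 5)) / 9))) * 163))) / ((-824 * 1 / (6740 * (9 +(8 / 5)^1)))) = 955.87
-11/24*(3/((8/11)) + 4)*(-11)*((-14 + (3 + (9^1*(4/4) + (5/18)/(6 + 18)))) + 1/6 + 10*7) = 231647845/82944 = 2792.82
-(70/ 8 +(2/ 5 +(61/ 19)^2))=-19.46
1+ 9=10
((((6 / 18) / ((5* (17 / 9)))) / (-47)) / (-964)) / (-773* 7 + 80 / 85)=-1 / 6945036780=-0.00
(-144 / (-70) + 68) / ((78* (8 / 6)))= 613 / 910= 0.67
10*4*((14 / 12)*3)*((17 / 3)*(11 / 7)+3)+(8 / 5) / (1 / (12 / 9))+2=8354 / 5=1670.80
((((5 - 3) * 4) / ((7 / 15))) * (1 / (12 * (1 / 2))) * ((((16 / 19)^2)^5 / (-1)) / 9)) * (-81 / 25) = 39582418599936 / 214587319023035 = 0.18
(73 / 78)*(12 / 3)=146 / 39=3.74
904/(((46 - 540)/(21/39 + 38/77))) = -466916/247247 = -1.89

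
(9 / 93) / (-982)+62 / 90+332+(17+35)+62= 611914507 / 1369890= 446.69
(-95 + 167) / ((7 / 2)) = 144 / 7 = 20.57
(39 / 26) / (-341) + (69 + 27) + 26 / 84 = 689641 / 7161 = 96.31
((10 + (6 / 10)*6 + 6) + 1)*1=103 / 5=20.60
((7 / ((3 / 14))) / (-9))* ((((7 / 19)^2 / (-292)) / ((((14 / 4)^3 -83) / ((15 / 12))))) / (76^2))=-0.00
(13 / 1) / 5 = 13 / 5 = 2.60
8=8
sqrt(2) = 1.41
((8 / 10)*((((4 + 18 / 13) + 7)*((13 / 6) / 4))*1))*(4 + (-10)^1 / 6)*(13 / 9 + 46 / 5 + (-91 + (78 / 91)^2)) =-2018986 / 2025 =-997.03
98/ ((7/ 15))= 210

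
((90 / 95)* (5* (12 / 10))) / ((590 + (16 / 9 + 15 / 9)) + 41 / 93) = 15066 / 1574093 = 0.01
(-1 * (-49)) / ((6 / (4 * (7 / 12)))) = 343 / 18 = 19.06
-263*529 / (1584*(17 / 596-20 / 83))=1720583609 / 4161564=413.45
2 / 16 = 1 / 8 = 0.12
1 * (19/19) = 1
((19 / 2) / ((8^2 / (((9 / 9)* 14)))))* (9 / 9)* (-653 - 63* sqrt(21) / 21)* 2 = -86849 / 32 - 399* sqrt(21) / 32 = -2771.17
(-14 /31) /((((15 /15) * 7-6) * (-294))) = 0.00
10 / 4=5 / 2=2.50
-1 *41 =-41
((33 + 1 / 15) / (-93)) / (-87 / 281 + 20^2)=-4496 / 5054085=-0.00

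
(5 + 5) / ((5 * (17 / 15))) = 1.76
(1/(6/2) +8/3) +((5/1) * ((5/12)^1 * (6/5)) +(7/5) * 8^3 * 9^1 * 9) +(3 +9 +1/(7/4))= 4065521/70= 58078.87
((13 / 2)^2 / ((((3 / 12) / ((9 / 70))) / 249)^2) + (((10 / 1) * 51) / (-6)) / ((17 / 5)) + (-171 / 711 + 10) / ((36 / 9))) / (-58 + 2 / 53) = -11952.94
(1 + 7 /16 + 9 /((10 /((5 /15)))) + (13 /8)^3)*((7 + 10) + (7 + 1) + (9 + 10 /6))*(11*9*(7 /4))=381457461 /10240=37251.71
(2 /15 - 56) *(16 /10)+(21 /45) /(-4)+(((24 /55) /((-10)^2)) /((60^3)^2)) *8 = -119621204999999 /1336500000000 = -89.50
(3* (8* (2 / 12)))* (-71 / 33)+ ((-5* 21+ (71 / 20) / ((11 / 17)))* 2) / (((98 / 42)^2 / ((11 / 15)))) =-2863207 / 80850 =-35.41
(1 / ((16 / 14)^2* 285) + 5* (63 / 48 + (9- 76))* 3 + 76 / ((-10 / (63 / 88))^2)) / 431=-2717198107 / 1189042800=-2.29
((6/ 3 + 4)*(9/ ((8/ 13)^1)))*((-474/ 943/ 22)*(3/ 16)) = -249561/ 663872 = -0.38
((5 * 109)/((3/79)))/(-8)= -43055/24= -1793.96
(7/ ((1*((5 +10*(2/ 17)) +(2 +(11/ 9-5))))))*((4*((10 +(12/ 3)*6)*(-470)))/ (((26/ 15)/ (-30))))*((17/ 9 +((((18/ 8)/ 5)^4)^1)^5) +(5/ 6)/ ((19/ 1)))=29655664056454240859878853037608859/ 8715291852800000000000000000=3402716.12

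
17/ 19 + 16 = 321/ 19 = 16.89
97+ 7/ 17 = 1656/ 17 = 97.41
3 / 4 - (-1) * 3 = 15 / 4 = 3.75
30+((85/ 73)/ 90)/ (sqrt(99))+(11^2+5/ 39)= 17*sqrt(11)/ 43362+5894/ 39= 151.13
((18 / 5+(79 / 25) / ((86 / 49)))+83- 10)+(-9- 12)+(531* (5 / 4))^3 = 20118802427277 / 68800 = 292424453.88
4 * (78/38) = 156/19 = 8.21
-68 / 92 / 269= -17 / 6187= -0.00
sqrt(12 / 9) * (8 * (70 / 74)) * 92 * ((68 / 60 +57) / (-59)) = -8985088 * sqrt(3) / 19647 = -792.11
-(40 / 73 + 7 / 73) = -47 / 73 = -0.64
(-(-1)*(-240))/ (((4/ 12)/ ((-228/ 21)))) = 54720/ 7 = 7817.14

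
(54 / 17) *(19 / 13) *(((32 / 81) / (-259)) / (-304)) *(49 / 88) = 7 / 539682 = 0.00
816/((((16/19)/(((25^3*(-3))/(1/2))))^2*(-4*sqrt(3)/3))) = -40453857421875*sqrt(3)/16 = -4379258526052.18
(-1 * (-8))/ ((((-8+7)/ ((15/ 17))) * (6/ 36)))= -720/ 17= -42.35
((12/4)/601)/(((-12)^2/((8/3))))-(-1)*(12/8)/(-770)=-15457/8329860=-0.00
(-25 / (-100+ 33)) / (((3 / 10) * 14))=125 / 1407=0.09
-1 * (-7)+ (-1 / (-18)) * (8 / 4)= 7.11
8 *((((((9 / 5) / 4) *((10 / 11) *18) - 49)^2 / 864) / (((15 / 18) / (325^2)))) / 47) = 2215632250 / 51183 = 43288.44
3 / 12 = 1 / 4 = 0.25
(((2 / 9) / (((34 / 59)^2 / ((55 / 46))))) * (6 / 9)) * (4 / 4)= 191455 / 358938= 0.53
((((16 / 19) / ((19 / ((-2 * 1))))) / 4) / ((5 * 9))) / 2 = -4 / 16245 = -0.00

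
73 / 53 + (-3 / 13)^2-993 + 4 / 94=-417411975 / 420979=-991.53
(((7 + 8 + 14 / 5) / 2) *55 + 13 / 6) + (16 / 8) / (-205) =302369 / 615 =491.66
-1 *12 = -12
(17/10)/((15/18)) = 51/25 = 2.04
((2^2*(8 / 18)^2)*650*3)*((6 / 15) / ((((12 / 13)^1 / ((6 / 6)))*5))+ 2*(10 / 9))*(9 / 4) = 216112 / 27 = 8004.15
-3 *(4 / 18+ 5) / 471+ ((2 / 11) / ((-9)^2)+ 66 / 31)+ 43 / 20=368430031 / 86729940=4.25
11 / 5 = 2.20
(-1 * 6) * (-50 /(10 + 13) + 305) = -41790 /23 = -1816.96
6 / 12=1 / 2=0.50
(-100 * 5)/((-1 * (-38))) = -13.16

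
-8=-8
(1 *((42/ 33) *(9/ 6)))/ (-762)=-7/ 2794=-0.00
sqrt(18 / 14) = 1.13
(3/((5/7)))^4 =194481/625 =311.17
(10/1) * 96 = 960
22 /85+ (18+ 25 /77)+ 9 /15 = 125556 /6545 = 19.18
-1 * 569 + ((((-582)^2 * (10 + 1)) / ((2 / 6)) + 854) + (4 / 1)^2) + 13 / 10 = 111781943 / 10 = 11178194.30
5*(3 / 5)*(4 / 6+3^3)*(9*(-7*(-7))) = 36603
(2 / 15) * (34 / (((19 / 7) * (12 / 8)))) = 952 / 855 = 1.11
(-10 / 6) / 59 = -5 / 177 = -0.03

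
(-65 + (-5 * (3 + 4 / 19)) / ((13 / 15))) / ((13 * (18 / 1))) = -10315 / 28899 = -0.36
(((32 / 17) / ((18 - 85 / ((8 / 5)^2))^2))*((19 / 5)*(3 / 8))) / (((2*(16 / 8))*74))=116736 / 2977462705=0.00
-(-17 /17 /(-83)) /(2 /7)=-7 /166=-0.04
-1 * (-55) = 55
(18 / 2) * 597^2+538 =3208219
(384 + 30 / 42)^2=7252249 / 49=148005.08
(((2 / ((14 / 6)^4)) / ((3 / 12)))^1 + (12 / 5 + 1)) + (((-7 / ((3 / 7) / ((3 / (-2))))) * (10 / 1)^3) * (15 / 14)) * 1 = 315175307 / 12005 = 26253.67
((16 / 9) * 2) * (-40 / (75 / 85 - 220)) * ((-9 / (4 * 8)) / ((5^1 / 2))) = -272 / 3725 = -0.07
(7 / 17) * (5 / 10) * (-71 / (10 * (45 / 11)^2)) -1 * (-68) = 46757863 / 688500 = 67.91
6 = 6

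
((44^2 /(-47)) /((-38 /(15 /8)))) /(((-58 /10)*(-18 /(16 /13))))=24200 /1009983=0.02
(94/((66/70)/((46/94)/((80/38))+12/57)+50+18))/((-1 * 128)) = -5205767/497120000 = -0.01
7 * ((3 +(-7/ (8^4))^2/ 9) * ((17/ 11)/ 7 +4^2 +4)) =78366384413/ 184549376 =424.64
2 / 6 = 1 / 3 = 0.33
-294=-294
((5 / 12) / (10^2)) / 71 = 1 / 17040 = 0.00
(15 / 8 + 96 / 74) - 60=-56.83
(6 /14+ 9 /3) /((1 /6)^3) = 5184 /7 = 740.57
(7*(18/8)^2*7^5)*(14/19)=66706983/152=438861.73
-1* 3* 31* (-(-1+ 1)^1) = 0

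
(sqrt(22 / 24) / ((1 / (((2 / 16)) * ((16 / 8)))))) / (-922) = -sqrt(33) / 22128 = -0.00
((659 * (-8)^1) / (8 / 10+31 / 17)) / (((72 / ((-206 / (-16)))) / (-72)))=5769545 / 223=25872.40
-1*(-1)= 1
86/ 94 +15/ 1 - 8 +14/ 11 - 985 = -504495/ 517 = -975.81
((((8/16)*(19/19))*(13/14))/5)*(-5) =-13/28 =-0.46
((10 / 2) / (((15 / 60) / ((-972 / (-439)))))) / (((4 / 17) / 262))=21646440 / 439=49308.52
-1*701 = -701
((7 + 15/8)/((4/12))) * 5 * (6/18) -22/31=10829/248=43.67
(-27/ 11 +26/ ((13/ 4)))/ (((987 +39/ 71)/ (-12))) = -4331/ 64273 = -0.07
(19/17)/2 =19/34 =0.56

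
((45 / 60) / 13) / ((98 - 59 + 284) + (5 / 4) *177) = 3 / 28301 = 0.00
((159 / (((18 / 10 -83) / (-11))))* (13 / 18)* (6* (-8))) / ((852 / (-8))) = 303160 / 43239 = 7.01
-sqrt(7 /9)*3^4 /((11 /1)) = -27*sqrt(7) /11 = -6.49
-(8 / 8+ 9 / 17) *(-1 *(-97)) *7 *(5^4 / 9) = -11033750 / 153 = -72116.01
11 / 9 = 1.22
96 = 96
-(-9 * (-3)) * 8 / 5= -216 / 5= -43.20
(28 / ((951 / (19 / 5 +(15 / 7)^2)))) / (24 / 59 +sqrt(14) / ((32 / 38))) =-496861184 / 96779011105 +4351417088 * sqrt(14) / 290337033315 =0.05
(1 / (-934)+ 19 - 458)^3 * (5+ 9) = -482542318976827781 / 407390252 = -1184471932.28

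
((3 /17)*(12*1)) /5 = 36 /85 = 0.42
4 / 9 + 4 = 40 / 9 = 4.44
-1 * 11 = -11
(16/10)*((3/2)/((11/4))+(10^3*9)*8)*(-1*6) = -38016288/55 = -691205.24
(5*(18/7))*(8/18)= 40/7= 5.71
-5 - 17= -22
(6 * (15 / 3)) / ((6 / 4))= 20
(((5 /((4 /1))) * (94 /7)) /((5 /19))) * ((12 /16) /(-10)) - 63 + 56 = -6599 /560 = -11.78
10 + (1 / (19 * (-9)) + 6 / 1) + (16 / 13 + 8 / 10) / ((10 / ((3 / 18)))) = 890756 / 55575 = 16.03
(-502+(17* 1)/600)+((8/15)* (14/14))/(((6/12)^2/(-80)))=-403583/600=-672.64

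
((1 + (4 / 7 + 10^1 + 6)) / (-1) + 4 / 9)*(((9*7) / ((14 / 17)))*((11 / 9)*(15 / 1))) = -1008865 / 42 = -24020.60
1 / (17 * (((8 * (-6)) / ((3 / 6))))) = -1 / 1632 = -0.00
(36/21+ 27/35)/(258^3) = 29/200357640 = 0.00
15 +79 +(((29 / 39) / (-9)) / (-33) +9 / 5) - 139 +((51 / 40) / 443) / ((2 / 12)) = -4431387277 / 102625380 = -43.18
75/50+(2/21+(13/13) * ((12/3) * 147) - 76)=21571/42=513.60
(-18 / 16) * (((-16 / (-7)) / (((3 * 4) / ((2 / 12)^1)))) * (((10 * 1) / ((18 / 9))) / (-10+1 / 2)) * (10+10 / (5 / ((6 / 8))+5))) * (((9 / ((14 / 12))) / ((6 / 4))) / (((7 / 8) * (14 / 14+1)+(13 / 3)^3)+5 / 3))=0.01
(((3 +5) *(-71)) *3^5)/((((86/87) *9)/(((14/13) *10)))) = -93396240/559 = -167077.35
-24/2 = -12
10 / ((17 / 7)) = 70 / 17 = 4.12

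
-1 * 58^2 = -3364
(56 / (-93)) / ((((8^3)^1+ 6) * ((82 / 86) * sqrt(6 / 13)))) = -86 * sqrt(78) / 423243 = -0.00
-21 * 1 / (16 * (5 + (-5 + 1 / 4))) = -21 / 4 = -5.25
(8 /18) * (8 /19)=0.19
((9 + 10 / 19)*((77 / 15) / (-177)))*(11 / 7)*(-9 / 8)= 21901 / 44840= 0.49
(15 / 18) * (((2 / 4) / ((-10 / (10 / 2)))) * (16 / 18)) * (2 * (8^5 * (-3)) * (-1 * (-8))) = 2621440 / 9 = 291271.11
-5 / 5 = -1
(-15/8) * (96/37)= -180/37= -4.86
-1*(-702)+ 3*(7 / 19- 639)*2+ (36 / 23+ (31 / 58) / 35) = -3128.21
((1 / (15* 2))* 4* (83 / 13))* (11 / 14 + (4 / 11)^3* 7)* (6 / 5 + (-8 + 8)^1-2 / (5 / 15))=-13886232 / 3028025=-4.59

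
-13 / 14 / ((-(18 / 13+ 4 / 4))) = 169 / 434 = 0.39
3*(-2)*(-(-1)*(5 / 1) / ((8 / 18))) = -67.50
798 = 798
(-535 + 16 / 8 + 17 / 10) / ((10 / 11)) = -58443 / 100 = -584.43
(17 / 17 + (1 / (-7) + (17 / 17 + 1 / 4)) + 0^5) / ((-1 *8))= -59 / 224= -0.26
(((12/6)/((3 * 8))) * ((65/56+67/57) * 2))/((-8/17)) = -126769/153216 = -0.83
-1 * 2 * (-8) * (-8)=-128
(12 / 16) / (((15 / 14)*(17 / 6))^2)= 588 / 7225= 0.08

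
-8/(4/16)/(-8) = 4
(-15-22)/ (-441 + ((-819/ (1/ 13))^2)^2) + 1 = 12850174234414403/ 12850174234414440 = 1.00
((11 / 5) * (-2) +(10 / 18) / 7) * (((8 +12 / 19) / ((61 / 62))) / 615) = -337528 / 5476275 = -0.06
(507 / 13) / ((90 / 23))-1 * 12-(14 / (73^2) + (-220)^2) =-7738033489 / 159870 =-48402.04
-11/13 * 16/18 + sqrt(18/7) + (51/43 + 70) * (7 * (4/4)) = 3 * sqrt(14)/7 + 2503175/5031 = 499.15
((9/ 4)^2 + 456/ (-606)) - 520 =-833355/ 1616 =-515.69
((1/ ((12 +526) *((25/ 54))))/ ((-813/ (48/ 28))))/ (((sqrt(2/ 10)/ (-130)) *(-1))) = -2808 *sqrt(5)/ 2551465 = -0.00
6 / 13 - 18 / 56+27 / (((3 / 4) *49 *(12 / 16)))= 2853 / 2548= 1.12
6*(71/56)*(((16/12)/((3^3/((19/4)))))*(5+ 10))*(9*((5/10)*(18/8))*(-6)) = -182115/112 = -1626.03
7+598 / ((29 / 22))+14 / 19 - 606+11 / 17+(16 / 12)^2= -11986466 / 84303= -142.18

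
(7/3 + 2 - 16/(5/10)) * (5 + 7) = -332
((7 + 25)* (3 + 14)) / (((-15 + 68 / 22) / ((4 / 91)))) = -23936 / 11921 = -2.01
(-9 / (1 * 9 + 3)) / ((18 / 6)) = -1 / 4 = -0.25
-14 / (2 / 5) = -35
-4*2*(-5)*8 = 320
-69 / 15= -4.60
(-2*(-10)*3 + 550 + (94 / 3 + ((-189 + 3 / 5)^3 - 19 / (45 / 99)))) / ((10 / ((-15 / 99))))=2507465839 / 24750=101311.75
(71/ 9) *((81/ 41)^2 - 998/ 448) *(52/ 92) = 582269935/ 77944608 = 7.47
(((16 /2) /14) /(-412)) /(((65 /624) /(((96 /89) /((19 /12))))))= -55296 /6096055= -0.01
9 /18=1 /2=0.50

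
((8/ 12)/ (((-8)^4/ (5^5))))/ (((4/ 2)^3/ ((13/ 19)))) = 40625/ 933888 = 0.04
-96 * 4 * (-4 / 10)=768 / 5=153.60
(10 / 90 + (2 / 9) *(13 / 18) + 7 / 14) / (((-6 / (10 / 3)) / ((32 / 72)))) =-1250 / 6561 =-0.19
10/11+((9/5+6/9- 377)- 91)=-76663/165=-464.62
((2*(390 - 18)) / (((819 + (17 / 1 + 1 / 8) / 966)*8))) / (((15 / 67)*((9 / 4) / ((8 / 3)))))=171211264 / 284821605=0.60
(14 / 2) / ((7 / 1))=1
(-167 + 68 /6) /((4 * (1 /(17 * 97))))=-770083 /12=-64173.58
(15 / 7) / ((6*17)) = 0.02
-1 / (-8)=0.12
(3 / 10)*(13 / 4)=39 / 40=0.98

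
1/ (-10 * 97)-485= -485.00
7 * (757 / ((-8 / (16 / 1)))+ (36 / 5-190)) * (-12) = 142531.20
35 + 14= 49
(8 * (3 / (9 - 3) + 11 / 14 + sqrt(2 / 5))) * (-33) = -2376 / 7 - 264 * sqrt(10) / 5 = -506.40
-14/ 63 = -2/ 9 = -0.22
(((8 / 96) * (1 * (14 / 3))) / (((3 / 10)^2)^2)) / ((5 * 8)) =875 / 729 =1.20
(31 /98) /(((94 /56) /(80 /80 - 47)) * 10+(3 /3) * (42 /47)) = 67022 /112021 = 0.60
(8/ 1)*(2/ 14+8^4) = 229384/ 7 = 32769.14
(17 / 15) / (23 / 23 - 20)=-17 / 285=-0.06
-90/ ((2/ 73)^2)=-239805/ 2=-119902.50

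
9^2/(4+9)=81/13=6.23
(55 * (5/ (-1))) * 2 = -550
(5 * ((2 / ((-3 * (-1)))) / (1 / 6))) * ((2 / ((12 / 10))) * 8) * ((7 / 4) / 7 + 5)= 1400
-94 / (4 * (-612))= 47 / 1224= 0.04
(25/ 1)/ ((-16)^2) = 25/ 256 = 0.10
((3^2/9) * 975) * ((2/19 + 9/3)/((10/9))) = 103545/38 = 2724.87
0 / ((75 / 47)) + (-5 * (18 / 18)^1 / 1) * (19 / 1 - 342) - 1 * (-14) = 1629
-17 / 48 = -0.35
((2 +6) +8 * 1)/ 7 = 16/ 7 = 2.29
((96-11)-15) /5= 14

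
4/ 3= 1.33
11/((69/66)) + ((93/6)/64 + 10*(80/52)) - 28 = -70859/38272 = -1.85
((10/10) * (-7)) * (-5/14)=5/2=2.50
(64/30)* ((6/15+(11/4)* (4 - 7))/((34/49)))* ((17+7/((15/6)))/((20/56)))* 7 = -99516648/10625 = -9366.27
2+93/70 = 233/70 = 3.33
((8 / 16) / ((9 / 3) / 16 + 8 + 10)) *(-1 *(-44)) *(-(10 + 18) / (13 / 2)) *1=-19712 / 3783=-5.21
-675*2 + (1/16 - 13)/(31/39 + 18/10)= -1354.99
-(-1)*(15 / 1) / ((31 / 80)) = 1200 / 31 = 38.71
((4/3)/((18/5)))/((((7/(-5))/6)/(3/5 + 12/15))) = -20/9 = -2.22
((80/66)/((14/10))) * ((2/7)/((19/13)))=5200/30723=0.17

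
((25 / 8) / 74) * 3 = 75 / 592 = 0.13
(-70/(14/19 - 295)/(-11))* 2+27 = 1657867/61501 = 26.96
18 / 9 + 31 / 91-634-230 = -78411 / 91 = -861.66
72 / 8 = 9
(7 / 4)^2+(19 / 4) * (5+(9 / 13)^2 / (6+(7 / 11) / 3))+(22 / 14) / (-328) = 105442381 / 3880240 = 27.17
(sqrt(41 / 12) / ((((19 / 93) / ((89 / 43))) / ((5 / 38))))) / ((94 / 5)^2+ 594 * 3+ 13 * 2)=344875 * sqrt(123) / 3355203312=0.00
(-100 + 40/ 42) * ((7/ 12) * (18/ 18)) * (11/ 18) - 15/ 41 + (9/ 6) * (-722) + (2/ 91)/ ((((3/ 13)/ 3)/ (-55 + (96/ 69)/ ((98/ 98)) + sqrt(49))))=-605254222/ 534681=-1131.99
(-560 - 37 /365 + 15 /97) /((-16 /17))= 168511769 /283240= 594.94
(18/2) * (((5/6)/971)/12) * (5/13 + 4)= 285/100984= 0.00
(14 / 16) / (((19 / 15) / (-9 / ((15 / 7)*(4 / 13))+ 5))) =-3633 / 608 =-5.98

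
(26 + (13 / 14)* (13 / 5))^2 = 3956121 / 4900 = 807.37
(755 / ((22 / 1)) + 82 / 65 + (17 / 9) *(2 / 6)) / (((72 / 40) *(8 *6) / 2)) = 1398043 / 1667952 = 0.84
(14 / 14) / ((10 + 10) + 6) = 1 / 26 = 0.04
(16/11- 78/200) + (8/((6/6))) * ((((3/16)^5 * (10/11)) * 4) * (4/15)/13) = 1.06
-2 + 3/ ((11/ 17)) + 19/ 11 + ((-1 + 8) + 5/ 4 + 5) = 775/ 44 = 17.61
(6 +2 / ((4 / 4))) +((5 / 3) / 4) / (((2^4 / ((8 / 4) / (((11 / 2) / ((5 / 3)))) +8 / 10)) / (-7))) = 6133 / 792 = 7.74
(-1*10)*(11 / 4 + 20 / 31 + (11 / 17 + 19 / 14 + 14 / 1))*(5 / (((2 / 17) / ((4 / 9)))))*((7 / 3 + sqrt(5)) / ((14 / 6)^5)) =-64407825 / 521017- 193223475*sqrt(5) / 3647119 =-242.09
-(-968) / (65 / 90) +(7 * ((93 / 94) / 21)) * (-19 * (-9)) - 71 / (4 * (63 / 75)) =70599773 / 51324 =1375.57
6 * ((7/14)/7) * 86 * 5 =184.29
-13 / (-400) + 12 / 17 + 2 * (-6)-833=-5740979 / 6800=-844.26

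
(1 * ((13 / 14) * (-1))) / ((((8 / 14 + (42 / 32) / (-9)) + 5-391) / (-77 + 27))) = -15600 / 129553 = -0.12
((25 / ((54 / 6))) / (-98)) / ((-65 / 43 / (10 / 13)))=1075 / 74529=0.01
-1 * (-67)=67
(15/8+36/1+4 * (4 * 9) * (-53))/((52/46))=-1397319/208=-6717.88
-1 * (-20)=20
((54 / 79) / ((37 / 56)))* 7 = 21168 / 2923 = 7.24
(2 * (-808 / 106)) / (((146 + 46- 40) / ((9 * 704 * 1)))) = -639936 / 1007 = -635.49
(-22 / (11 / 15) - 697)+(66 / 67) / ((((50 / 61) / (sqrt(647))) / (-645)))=-259677* sqrt(647) / 335 - 727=-20444.00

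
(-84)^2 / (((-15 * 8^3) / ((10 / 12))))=-49 / 64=-0.77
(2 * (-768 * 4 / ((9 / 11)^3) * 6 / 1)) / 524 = -1362944 / 10611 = -128.45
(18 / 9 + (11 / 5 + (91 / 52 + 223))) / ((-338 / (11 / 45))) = -50369 / 304200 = -0.17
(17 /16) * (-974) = -8279 /8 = -1034.88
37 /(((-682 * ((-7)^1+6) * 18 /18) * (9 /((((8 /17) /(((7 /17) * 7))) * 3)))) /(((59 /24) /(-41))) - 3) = -2183 /12331419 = -0.00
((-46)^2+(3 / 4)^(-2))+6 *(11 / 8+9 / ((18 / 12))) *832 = 38933.78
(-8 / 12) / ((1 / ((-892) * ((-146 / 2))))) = -43410.67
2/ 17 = 0.12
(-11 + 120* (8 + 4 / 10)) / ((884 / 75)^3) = 420609375 / 690807104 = 0.61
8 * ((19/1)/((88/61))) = 1159/11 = 105.36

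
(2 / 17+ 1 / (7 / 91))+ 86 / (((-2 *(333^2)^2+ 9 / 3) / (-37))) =5484181216591 / 418076590863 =13.12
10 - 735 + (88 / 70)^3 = -30999191 / 42875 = -723.01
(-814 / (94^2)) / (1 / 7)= -2849 / 4418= -0.64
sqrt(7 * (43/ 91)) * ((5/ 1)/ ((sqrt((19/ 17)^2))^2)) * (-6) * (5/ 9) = -14450 * sqrt(559)/ 14079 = -24.27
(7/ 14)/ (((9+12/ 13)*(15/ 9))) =13/ 430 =0.03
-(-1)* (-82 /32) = -41 /16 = -2.56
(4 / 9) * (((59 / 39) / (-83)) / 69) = -236 / 2010177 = -0.00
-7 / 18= -0.39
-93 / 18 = -5.17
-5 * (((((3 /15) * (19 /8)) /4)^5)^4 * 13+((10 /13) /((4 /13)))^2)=-755578637259143234680029654948097456513622813 /24178516392292583494123520000000000000000000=-31.25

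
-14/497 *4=-8/71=-0.11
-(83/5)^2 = -6889/25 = -275.56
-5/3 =-1.67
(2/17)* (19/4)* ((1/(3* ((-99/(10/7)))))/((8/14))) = -95/20196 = -0.00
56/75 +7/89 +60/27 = 61027/20025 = 3.05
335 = 335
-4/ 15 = -0.27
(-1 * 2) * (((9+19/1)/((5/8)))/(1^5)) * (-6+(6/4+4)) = 224/5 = 44.80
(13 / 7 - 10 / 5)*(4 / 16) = -1 / 28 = -0.04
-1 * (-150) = 150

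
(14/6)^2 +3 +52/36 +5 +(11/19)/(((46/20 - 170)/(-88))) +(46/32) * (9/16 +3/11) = 4412733673/269178624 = 16.39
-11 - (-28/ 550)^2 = -832071/ 75625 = -11.00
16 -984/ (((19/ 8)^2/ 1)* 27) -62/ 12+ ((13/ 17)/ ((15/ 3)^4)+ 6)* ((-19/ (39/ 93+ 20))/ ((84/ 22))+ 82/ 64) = 823470704267/ 77694420000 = 10.60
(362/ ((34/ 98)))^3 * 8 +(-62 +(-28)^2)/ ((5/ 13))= 223241037764298/ 24565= 9087768685.70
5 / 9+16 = 149 / 9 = 16.56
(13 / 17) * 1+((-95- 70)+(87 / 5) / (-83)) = -1160159 / 7055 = -164.44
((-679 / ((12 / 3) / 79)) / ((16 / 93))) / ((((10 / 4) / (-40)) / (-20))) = -24943065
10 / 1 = 10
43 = 43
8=8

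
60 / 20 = 3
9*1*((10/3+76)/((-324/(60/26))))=-5.09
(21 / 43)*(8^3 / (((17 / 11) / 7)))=827904 / 731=1132.56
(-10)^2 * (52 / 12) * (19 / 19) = 433.33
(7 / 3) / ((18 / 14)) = 49 / 27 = 1.81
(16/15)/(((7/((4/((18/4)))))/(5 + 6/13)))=9088/12285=0.74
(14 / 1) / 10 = 7 / 5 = 1.40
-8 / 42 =-4 / 21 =-0.19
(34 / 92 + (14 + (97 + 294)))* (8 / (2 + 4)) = 37294 / 69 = 540.49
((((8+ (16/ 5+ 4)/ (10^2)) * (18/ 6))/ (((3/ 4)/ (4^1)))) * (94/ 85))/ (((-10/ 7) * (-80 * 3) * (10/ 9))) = 995883/ 2656250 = 0.37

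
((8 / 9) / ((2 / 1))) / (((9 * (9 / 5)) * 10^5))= 1 / 3645000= 0.00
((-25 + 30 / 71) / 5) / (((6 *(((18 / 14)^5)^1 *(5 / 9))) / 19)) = -111447217 / 13974930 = -7.97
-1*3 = -3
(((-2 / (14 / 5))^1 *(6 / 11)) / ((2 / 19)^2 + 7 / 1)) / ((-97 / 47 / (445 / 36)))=37751575 / 113424234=0.33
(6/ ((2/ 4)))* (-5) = -60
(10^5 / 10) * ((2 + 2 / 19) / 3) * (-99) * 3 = -2084210.53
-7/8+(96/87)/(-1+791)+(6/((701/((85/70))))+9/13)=-999061447/5845807240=-0.17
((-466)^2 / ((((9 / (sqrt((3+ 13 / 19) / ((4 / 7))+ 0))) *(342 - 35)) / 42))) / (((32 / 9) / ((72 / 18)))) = 7980483 *sqrt(190) / 11666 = 9429.40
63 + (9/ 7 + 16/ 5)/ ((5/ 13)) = 13066/ 175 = 74.66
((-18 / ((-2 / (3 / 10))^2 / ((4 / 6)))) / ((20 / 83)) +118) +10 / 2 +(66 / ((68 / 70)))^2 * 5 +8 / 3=40236713053 / 1734000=23204.56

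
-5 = -5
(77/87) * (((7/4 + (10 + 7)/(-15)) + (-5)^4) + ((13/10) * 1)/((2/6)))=2908367/5220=557.16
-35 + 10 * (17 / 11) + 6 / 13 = -2729 / 143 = -19.08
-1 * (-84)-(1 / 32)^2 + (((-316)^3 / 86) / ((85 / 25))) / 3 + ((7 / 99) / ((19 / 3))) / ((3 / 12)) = -5614490907851 / 156445696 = -35887.79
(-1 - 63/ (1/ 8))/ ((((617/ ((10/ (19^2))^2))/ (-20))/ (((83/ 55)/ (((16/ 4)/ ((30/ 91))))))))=125745000/ 80488465057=0.00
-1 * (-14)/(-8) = -1.75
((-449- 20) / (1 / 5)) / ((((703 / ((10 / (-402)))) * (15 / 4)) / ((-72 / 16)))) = -0.10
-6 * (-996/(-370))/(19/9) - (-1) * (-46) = -188582/3515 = -53.65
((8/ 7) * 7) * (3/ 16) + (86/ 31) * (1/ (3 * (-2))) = 193/ 186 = 1.04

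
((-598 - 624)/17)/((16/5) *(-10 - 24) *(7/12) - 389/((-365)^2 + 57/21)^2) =1.13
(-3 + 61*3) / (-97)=-180 / 97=-1.86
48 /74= 24 /37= 0.65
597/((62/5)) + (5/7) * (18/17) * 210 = 218145/1054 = 206.97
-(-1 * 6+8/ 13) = 70/ 13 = 5.38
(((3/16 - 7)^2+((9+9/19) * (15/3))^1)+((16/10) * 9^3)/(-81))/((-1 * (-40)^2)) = -1930487/38912000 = -0.05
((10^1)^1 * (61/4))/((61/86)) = 215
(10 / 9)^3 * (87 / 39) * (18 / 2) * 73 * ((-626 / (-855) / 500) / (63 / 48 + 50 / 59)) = 2502056896 / 1835742285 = 1.36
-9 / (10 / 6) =-5.40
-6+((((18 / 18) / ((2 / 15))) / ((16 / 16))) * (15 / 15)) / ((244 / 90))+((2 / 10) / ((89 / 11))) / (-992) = -87074711 / 26927840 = -3.23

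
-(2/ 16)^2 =-1/ 64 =-0.02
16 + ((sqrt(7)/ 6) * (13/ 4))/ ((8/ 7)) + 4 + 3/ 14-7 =91 * sqrt(7)/ 192 + 185/ 14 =14.47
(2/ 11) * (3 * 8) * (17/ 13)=816/ 143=5.71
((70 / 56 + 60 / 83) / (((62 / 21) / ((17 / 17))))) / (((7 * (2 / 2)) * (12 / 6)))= 0.05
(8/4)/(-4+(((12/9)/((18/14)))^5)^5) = -608266787713357709119683992618861307/461579058452103199248553292877923830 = -1.32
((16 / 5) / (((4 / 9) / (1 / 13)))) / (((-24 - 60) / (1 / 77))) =-3 / 35035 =-0.00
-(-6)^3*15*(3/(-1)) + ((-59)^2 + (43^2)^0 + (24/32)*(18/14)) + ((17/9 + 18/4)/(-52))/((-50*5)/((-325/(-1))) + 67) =-386646433/61992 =-6237.04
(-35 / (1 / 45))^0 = 1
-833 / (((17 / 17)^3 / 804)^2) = -538464528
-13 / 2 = -6.50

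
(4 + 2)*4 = 24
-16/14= -8/7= -1.14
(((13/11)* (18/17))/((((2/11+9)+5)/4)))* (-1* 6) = -2.12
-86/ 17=-5.06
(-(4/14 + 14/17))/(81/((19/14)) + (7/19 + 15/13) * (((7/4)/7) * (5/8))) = -130416/7045157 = -0.02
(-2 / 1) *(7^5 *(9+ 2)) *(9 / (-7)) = 475398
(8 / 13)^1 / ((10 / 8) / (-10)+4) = 64 / 403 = 0.16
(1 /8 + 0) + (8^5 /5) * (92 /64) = 9420.92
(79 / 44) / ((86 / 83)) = 6557 / 3784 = 1.73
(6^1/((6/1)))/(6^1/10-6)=-5/27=-0.19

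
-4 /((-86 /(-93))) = -4.33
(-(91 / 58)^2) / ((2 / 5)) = -41405 / 6728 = -6.15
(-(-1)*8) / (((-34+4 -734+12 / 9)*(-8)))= 3 / 2288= 0.00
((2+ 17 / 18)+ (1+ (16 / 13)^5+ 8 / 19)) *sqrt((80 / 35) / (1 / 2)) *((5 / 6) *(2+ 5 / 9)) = 104989645715 *sqrt(14) / 11999818467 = 32.74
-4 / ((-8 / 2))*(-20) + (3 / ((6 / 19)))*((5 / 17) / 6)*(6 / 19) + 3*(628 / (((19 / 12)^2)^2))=1240298541 / 4430914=279.92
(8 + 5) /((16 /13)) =169 /16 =10.56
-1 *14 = -14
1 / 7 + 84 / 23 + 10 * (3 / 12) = 6.30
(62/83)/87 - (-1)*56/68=102148/122757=0.83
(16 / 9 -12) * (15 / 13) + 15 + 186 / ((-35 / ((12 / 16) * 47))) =-502657 / 2730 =-184.12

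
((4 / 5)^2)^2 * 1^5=256 / 625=0.41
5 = 5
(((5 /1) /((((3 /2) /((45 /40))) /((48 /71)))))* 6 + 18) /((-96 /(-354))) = 69561 /568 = 122.47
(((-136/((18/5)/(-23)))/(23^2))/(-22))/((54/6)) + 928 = 927.99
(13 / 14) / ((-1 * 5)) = -13 / 70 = -0.19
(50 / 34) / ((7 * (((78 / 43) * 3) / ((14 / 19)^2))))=15050 / 718029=0.02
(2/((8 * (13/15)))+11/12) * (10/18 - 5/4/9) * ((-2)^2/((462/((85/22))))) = 19975/1189188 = 0.02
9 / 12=0.75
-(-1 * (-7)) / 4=-1.75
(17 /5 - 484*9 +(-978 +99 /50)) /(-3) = 266431 /150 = 1776.21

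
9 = 9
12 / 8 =3 / 2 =1.50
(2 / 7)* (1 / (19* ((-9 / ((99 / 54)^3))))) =-1331 / 129276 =-0.01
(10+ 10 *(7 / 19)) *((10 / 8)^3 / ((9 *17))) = 8125 / 46512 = 0.17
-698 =-698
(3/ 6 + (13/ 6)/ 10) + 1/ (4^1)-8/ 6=-11/ 30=-0.37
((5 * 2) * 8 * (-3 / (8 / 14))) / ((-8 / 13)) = 1365 / 2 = 682.50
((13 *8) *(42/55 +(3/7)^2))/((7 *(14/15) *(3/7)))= 132756/3773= 35.19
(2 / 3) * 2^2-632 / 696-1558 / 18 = -22132 / 261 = -84.80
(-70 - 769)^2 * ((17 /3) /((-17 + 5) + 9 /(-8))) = -95733256 /315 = -303915.10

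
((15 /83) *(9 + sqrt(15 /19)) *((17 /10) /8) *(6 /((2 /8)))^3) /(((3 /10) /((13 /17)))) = 112320 *sqrt(285) /1577 + 1010880 /83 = 13381.67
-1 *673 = -673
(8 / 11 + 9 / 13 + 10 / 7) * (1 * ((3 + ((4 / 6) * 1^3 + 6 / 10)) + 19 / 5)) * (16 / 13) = 501776 / 17745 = 28.28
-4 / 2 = -2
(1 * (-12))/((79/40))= -480/79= -6.08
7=7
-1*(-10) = 10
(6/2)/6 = 1/2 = 0.50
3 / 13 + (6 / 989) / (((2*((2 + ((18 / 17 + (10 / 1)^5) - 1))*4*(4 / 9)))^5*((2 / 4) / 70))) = 0.23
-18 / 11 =-1.64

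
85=85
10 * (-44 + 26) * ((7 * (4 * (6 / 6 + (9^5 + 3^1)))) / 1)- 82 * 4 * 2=-297627776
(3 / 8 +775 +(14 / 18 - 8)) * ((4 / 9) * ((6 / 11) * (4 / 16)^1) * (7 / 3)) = 387149 / 3564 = 108.63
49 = 49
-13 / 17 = -0.76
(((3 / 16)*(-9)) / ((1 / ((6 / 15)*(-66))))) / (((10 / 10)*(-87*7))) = -297 / 4060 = -0.07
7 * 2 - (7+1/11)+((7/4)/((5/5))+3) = 11.66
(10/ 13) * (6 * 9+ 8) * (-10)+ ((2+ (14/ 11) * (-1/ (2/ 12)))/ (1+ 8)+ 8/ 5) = -3062734/ 6435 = -475.95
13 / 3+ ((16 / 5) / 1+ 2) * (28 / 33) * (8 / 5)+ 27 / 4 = 19957 / 1100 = 18.14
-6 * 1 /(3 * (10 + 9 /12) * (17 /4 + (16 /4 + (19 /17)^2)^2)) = -2672672 /456875559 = -0.01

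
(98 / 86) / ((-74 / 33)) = -1617 / 3182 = -0.51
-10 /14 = -5 /7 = -0.71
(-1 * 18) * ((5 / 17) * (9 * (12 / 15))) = -648 / 17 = -38.12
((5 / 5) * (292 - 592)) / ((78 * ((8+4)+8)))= -5 / 26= -0.19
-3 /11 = -0.27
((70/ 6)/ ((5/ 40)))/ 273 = 40/ 117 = 0.34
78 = 78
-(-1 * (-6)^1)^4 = -1296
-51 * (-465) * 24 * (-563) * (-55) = 17624039400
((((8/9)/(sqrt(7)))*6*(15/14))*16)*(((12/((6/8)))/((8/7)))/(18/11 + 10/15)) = 10560*sqrt(7)/133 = 210.07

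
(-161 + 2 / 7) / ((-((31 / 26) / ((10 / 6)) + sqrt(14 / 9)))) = 81.89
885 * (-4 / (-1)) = 3540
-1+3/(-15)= -6/5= -1.20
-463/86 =-5.38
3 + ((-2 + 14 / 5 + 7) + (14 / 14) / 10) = 109 / 10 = 10.90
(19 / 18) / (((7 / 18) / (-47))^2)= 755478 / 49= 15417.92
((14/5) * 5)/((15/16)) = 224/15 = 14.93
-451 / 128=-3.52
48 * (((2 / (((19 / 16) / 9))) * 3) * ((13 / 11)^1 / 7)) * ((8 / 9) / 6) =79872 / 1463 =54.59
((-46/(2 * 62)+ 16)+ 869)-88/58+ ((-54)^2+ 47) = 6915309/1798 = 3846.11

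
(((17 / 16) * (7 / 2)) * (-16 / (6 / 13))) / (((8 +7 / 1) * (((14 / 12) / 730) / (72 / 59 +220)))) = -1189649.24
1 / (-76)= -1 / 76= -0.01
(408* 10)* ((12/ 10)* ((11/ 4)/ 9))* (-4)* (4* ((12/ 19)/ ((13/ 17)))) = -19769.00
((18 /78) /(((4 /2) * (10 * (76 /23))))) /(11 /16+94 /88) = 253 /127205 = 0.00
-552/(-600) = 23/25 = 0.92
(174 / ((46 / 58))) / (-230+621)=5046 / 8993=0.56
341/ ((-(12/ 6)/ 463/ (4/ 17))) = -315766/ 17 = -18574.47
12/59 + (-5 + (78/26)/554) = -156605/32686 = -4.79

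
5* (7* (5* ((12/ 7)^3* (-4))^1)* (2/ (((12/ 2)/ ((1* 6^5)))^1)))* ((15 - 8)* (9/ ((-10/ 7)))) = 403107840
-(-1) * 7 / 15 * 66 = 154 / 5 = 30.80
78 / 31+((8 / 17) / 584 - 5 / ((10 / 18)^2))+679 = 127977039 / 192355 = 665.32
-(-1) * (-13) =-13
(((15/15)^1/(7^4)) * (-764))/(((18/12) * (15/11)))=-16808/108045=-0.16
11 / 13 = 0.85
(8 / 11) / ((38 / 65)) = 260 / 209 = 1.24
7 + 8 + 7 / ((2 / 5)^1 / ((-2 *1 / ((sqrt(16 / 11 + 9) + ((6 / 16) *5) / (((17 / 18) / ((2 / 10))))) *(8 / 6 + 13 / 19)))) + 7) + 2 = 42434448 *sqrt(1265) / 7449863291 + 134559936919 / 7449863291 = 18.26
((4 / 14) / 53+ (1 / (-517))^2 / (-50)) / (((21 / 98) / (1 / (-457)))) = -26728529 / 485550515175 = -0.00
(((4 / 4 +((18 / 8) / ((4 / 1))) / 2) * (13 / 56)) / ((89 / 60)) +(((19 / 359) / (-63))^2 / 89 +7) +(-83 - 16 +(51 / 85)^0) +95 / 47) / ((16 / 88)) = -133732476820469615 / 273884736779136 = -488.28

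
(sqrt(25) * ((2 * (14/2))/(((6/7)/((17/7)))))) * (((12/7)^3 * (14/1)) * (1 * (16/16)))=97920/7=13988.57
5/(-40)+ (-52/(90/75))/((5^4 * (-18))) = -3271/27000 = -0.12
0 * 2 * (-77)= 0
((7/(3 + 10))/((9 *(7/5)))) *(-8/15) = -8/351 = -0.02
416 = 416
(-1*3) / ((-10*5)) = 3 / 50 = 0.06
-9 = -9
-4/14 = -2/7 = -0.29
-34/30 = -1.13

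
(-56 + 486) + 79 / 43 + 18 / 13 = 242171 / 559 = 433.22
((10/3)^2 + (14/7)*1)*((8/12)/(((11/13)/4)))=12272/297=41.32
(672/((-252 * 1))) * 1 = -8/3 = -2.67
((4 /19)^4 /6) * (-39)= -1664 /130321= -0.01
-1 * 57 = -57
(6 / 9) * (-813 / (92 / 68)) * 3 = -27642 / 23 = -1201.83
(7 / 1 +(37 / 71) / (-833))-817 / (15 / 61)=-2941300231 / 887145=-3315.47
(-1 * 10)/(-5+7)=-5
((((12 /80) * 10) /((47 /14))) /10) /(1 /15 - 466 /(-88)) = 1386 /166333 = 0.01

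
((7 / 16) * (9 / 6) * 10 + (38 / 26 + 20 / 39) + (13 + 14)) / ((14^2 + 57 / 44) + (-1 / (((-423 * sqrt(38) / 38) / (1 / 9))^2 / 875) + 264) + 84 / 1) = 1178421920775 / 18082223133364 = 0.07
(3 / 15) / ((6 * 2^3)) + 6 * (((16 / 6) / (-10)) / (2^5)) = -11 / 240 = -0.05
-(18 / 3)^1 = -6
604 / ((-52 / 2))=-302 / 13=-23.23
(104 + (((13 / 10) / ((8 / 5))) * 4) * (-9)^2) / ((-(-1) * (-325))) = -113 / 100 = -1.13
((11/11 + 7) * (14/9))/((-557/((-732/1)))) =27328/1671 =16.35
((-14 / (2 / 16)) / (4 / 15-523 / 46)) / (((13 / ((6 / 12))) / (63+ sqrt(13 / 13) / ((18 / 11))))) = 7373800 / 298779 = 24.68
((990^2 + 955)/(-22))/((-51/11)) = 981055/102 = 9618.19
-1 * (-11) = 11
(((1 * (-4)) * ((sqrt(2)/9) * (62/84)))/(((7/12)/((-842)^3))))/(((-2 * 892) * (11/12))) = -74021513312 * sqrt(2)/360591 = -290307.38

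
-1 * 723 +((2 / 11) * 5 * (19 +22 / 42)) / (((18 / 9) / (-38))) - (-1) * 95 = -222968 / 231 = -965.23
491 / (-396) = -491 / 396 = -1.24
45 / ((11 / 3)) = 135 / 11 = 12.27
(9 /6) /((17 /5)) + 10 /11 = 505 /374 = 1.35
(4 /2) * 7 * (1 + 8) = 126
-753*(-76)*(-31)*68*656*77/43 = -6093597151488/43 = -141711561662.51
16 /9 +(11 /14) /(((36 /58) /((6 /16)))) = 4541 /2016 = 2.25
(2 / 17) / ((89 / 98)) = 196 / 1513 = 0.13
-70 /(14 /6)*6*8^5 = -5898240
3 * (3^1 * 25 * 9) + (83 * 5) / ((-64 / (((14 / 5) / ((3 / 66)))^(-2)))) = 12294364025 / 6071296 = 2025.00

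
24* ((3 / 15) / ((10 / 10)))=24 / 5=4.80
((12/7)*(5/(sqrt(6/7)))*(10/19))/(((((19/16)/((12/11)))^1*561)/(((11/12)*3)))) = 1600*sqrt(42)/472549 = 0.02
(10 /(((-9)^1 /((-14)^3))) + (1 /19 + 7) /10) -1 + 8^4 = 6108628 /855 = 7144.59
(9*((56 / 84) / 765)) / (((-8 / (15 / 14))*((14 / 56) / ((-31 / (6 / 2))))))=31 / 714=0.04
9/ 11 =0.82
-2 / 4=-1 / 2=-0.50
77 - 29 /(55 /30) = 673 /11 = 61.18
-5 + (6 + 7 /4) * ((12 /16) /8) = -547 /128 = -4.27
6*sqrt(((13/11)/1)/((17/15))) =6*sqrt(36465)/187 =6.13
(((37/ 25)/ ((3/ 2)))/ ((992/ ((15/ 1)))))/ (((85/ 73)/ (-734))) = -991267/ 105400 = -9.40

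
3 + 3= 6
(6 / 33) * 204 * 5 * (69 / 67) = 140760 / 737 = 190.99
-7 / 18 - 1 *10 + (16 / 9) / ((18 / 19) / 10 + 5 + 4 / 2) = -61499 / 6066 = -10.14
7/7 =1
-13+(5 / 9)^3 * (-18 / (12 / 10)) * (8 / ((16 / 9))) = -1327 / 54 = -24.57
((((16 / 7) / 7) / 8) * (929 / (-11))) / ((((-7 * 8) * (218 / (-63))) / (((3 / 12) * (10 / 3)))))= -13935 / 940016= -0.01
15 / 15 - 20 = -19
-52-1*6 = -58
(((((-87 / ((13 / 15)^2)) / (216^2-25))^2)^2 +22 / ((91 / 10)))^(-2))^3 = 387313510350633314794138213776085518069196770746487457809463767193223853851993138070011577971768554614138115956666700329218045323146341684651137025562373113489807502635409 / 77330421514768220521325892393140718123672984956627083230323027324181795821600551474800320041116720276452512706311876946941630783048635734248535794703159403510708951030765625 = 0.01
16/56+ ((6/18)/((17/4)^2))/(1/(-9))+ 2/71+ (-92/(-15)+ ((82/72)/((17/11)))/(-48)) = 7775757361/1240989120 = 6.27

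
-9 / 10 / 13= -9 / 130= -0.07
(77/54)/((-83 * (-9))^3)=77/22508967042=0.00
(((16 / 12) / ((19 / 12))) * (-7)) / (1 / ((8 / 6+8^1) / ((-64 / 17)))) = 14.61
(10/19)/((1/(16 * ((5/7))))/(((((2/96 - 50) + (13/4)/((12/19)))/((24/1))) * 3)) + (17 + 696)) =6725/9110158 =0.00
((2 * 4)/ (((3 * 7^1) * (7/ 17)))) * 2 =272/ 147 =1.85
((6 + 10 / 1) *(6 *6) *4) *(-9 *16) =-331776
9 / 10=0.90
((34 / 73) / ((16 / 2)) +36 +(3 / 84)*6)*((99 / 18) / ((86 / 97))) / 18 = 79108447 / 6328224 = 12.50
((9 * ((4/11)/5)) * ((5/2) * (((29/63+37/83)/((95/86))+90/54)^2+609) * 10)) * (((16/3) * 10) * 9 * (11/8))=2428902458394784/365578563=6643995.86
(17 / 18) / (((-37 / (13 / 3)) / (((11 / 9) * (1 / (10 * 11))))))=-221 / 179820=-0.00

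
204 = 204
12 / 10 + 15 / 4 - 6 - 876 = -17541 / 20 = -877.05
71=71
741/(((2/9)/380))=1267110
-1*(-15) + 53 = 68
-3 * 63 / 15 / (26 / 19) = -1197 / 130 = -9.21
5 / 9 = 0.56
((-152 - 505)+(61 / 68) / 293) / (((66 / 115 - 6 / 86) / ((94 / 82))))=-3042313976905 / 2036491812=-1493.90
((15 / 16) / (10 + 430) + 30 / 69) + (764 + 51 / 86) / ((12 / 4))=1066530181 / 4177536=255.30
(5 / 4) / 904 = 5 / 3616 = 0.00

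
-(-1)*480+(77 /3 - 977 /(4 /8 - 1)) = 7379 /3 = 2459.67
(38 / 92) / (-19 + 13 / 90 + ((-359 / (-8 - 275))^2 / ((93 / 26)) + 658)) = 2122758945 / 3287074282151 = 0.00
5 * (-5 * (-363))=9075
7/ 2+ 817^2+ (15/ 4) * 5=667511.25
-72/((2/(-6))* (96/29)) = 261/4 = 65.25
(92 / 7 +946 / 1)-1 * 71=6217 / 7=888.14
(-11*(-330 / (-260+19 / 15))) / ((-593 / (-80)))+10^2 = 225787300 / 2301433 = 98.11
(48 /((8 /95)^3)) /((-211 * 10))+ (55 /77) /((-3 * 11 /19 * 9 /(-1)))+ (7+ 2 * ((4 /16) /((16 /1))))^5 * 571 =9812894.35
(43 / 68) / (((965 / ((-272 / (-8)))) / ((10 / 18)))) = 43 / 3474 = 0.01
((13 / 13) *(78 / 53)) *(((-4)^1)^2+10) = 2028 / 53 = 38.26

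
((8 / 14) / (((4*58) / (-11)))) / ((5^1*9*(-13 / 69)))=253 / 79170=0.00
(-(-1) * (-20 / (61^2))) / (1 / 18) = -0.10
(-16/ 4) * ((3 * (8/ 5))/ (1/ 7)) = -672/ 5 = -134.40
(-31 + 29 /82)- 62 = -92.65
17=17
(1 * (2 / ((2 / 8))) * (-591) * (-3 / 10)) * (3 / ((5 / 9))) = 191484 / 25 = 7659.36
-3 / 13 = -0.23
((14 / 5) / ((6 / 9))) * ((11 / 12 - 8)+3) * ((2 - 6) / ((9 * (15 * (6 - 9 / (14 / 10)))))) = -1.19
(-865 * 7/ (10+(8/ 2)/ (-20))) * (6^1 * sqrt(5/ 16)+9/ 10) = -12975 * sqrt(5)/ 14 - 7785/ 14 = -2628.43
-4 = -4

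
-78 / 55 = -1.42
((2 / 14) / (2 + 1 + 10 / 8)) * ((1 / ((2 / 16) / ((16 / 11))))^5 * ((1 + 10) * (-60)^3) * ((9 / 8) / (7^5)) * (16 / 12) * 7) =-44530220924928000 / 4183211879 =-10644983.38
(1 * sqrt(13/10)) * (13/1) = 13 * sqrt(130)/10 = 14.82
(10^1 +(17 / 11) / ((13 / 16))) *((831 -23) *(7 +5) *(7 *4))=462072576 / 143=3231276.76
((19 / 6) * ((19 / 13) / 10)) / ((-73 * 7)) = -361 / 398580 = -0.00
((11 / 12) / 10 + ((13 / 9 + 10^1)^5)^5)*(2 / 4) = 8375111718616859052594375366239798394602925257968633 / 57431839015348207101619920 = 145826981378372305671685800.00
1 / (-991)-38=-37659 / 991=-38.00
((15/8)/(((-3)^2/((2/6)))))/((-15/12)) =-1/18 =-0.06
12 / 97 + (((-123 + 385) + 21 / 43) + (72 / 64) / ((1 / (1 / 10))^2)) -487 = -748700061 / 3336800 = -224.38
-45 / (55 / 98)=-882 / 11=-80.18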